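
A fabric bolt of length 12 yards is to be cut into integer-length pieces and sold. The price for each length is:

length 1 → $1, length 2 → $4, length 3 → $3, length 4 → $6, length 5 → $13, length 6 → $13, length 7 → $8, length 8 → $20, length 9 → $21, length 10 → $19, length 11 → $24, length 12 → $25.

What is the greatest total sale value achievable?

Let r[k] be the best obtainable value from length k. For each k, try every first piece i and keep the best of price[i] + r[k−i].
r[1] = 1
r[2] = 4
r[3] = 5  (first piece 1, then r[2]=4)
r[4] = 8  (first piece 2, then r[2]=4)
r[5] = 13
r[6] = 14  (first piece 1, then r[5]=13)
r[7] = 17  (first piece 2, then r[5]=13)
r[8] = 20
r[9] = 21  (first piece 1, then r[8]=20)
r[10] = 26  (first piece 5, then r[5]=13)
r[11] = 27  (first piece 1, then r[10]=26)
r[12] = 30  (first piece 2, then r[10]=26)
One optimal cutting: 5 + 5 + 2 → $13 + $13 + $4 = $30.

30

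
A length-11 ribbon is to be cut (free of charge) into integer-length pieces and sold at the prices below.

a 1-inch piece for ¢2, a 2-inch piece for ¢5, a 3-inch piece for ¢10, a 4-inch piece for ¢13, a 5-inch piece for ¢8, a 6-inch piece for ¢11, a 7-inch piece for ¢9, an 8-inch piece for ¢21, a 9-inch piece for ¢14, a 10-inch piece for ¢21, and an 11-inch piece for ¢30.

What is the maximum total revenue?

Let r[k] be the best obtainable value from length k. For each k, try every first piece i and keep the best of price[i] + r[k−i].
r[1] = 2
r[2] = max(2+2, 5+0) = 5
r[3] = max(2+5, 5+2, 10+0) = 10
r[4] = max(2+10, 5+5, 10+2, 13+0) = 13
r[5] = max(2+13, 5+10, 10+5, 13+2, 8+0) = 15
r[6] = max(2+15, 5+13, 10+10, 13+5, 8+2, 11+0) = 20
r[7] = max(2+20, 5+15, 10+13, …, 11+2, 9+0) = 23
r[8] = max(2+23, 5+20, 10+15, …, 9+2, 21+0) = 26
r[9] = max(2+26, 5+23, 10+20, …, 21+2, 14+0) = 30
r[10] = max(2+30, 5+26, 10+23, …, 14+2, 21+0) = 33
r[11] = max(2+33, 5+30, 10+26, …, 21+2, 30+0) = 36
One optimal cutting: 4 + 4 + 3 → ¢13 + ¢13 + ¢10 = ¢36.

36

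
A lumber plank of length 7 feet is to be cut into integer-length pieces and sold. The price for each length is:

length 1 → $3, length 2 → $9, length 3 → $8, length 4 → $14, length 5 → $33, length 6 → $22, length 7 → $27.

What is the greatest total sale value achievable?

42

Consider every possible first cut. R[k] is the best of p[i]+R[k−i] over all sellable i≤k.
R[1] = 3
R[2] = 9
R[3] = 12  (first piece 1, then R[2]=9)
R[4] = 18  (first piece 2, then R[2]=9)
R[5] = 33
R[6] = 36  (first piece 1, then R[5]=33)
R[7] = 42  (first piece 2, then R[5]=33)
One optimal cutting: 5 + 2 → $33 + $9 = $42.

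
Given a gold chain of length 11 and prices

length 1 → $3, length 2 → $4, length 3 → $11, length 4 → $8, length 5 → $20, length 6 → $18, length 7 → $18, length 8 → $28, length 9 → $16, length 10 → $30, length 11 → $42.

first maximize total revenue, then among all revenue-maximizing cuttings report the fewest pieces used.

Let r[k] be the best obtainable value from length k. For each k, try every first piece i and keep the best of price[i] + r[k−i].
r[1] = 3
r[2] = 6  (first piece 1, then r[1]=3)
r[3] = 11
r[4] = 14  (first piece 1, then r[3]=11)
r[5] = 20
r[6] = 23  (first piece 1, then r[5]=20)
r[7] = 26  (first piece 1, then r[6]=23)
r[8] = 31  (first piece 3, then r[5]=20)
r[9] = 34  (first piece 1, then r[8]=31)
r[10] = 40  (first piece 5, then r[5]=20)
r[11] = 43  (first piece 1, then r[10]=40)
Maximum revenue is $43.
Now minimize piece count subject to staying optimal: for each k, pieces[k] = 1 + min over i with p[i]+r[k−i]=r[k] of pieces[k−i].
pieces[8] = 2
pieces[9] = 3
pieces[10] = 2
pieces[11] = 3

3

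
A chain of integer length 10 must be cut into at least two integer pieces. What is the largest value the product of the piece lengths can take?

Define f[k] = max over 1≤i<k of i · max(k−i, f[k−i]); the inner max lets the remainder stay uncut if that's better.
f[2] = 1×max(1,0) = 1×1 = 1
f[3] = 1×max(2,1) = 1×2 = 2
f[4] = 2×max(2,1) = 2×2 = 4
f[5] = 2×max(3,2) = 2×3 = 6
f[6] = 3×max(3,2) = 3×3 = 9
f[7] = 2×max(5,6) = 2×6 = 12
f[8] = 2×max(6,9) = 2×9 = 18
f[9] = 3×max(6,9) = 3×9 = 27
f[10] = 2×max(8,18) = 2×18 = 36
One optimal split: 3 + 3 + 2 + 2; product 3×3×2×2 = 36.

36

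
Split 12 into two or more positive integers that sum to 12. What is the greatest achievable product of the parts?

Define P[k] = max over 1≤i<k of i · max(k−i, P[k−i]); the inner max lets the remainder stay uncut if that's better.
P[2] = 1*max(1,0) = 1*1 = 1
P[3] = 1*max(2,1) = 1*2 = 2
P[4] = 2*max(2,1) = 2*2 = 4
P[5] = 2*max(3,2) = 2*3 = 6
P[6] = 3*max(3,2) = 3*3 = 9
P[7] = 2*max(5,6) = 2*6 = 12
P[8] = 2*max(6,9) = 2*9 = 18
P[9] = 3*max(6,9) = 3*9 = 27
P[10] = 2*max(8,18) = 2*18 = 36
P[11] = 2*max(9,27) = 2*27 = 54
P[12] = 3*max(9,27) = 3*27 = 81
One optimal split: 3 + 3 + 3 + 3; product 3*3*3*3 = 81.

81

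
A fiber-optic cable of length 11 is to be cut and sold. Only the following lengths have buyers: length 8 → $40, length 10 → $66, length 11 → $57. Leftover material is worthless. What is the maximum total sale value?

66

Let best[k] be the best obtainable value from length k. For each k, try every first piece i and keep the best of price[i] + best[k−i].
best[1] = 0
best[2] = 0
best[3] = 0
best[4] = 0
best[5] = 0
best[6] = 0
best[7] = 0
best[8] = 40
best[9] = 40
best[10] = max(40+0, 66+0) = 66
best[11] = max(40+0, 66+0, 57+0) = 66
One optimal cutting: pieces 10 with 1 meter of scrap → $66.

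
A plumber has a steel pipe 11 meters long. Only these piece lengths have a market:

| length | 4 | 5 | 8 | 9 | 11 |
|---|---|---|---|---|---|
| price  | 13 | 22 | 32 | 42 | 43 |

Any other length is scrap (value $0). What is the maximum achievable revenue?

44

Let r[k] be the best obtainable value from length k. For each k, try every first piece i and keep the best of price[i] + r[k−i].
r[1] = 0
r[2] = 0
r[3] = 0
r[4] = 13
r[5] = 22
r[6] = 22
r[7] = 22
r[8] = 32
r[9] = 42
r[10] = 44  (first piece 5, then r[5]=22)
r[11] = 44
One optimal cutting: pieces 5 + 5 with 1 meter of scrap → $44.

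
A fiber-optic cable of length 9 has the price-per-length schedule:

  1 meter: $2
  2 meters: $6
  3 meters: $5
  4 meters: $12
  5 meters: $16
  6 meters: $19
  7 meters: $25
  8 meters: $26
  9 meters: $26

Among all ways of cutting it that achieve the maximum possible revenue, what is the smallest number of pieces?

2

Let r[k] be the best obtainable value from length k. For each k, try every first piece i and keep the best of price[i] + r[k−i].
r[1] = 2
r[2] = max(2+2, 6+0) = 6
r[3] = max(2+6, 6+2, 5+0) = 8
r[4] = max(2+8, 6+6, 5+2, 12+0) = 12
r[5] = max(2+12, 6+8, 5+6, 12+2, 16+0) = 16
r[6] = max(2+16, 6+12, 5+8, 12+6, 16+2, 19+0) = 19
r[7] = max(2+19, 6+16, 5+12, …, 19+2, 25+0) = 25
r[8] = max(2+25, 6+19, 5+16, …, 25+2, 26+0) = 27
r[9] = max(2+27, 6+25, 5+19, …, 26+2, 26+0) = 31
Maximum revenue is $31.
Now minimize piece count subject to staying optimal: for each k, pieces[k] = 1 + min over i with p[i]+r[k−i]=r[k] of pieces[k−i].
pieces[6] = 1
pieces[7] = 1
pieces[8] = 2
pieces[9] = 2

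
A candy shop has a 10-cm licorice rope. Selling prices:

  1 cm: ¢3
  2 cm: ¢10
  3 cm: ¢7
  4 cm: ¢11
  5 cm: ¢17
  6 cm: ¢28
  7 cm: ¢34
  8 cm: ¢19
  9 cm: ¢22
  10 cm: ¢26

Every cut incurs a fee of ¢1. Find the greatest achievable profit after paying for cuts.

Build v[k] bottom-up: v[k] = max over allowed piece i of (p[i] + v[k−i]) − 1 per cut.
v[1] = 3
v[2] = 10
v[3] = 12  (first piece 1, then v[2]=10)
v[4] = 19  (first piece 2, then v[2]=10)
v[5] = 21  (first piece 1, then v[4]=19)
v[6] = 28  (first piece 2, then v[4]=19)
v[7] = 34
v[8] = 37  (first piece 2, then v[6]=28)
v[9] = 43  (first piece 2, then v[7]=34)
v[10] = 46  (first piece 2, then v[8]=37)
One optimal plan: pieces 2 + 2 + 2 + 2 + 2 (4 cuts) → ¢50 − ¢4 = ¢46.

46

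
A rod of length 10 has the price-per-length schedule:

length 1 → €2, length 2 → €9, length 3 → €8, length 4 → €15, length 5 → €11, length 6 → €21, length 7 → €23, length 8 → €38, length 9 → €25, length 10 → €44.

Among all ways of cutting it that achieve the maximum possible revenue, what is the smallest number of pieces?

Build r[k] bottom-up: r[k] = max over allowed piece i of (p[i] + r[k−i]).
r[1] = 2
r[2] = 9
r[3] = 11  (first piece 1, then r[2]=9)
r[4] = 18  (first piece 2, then r[2]=9)
r[5] = 20  (first piece 1, then r[4]=18)
r[6] = 27  (first piece 2, then r[4]=18)
r[7] = 29  (first piece 1, then r[6]=27)
r[8] = 38
r[9] = 40  (first piece 1, then r[8]=38)
r[10] = 47  (first piece 2, then r[8]=38)
Maximum revenue is €47.
Now minimize piece count subject to staying optimal: for each k, pieces[k] = 1 + min over i with p[i]+r[k−i]=r[k] of pieces[k−i].
pieces[7] = 4
pieces[8] = 1
pieces[9] = 2
pieces[10] = 2

2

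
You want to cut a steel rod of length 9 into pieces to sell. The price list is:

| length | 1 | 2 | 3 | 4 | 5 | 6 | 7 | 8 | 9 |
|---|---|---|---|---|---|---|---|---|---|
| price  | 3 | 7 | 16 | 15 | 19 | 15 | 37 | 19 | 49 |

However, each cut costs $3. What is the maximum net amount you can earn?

49

Consider every possible first cut. v[k] is the best of p[i]+v[k−i] over all sellable i≤k, charging 3 whenever i<k.
v[1] = 3
v[2] = max(3+3-3, 7+0) = 7
v[3] = max(3+7-3, 7+3-3, 16+0) = 16
v[4] = max(3+16-3, 7+7-3, 16+3-3, 15+0) = 16
v[5] = max(3+16-3, 7+16-3, 16+7-3, 15+3-3, 19+0) = 20
v[6] = max(3+20-3, 7+16-3, 16+16-3, 15+7-3, 19+3-3, 15+0) = 29
v[7] = max(3+29-3, 7+20-3, 16+16-3, …, 15+3-3, 37+0) = 37
v[8] = max(3+37-3, 7+29-3, 16+20-3, …, 37+3-3, 19+0) = 37
v[9] = max(3+37-3, 7+37-3, 16+29-3, …, 19+3-3, 49+0) = 49
Best is to make no cuts and sell whole for $49.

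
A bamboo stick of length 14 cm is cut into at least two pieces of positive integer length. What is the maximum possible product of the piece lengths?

162

Define P[k] = max over 1≤i<k of i · max(k−i, P[k−i]); the inner max lets the remainder stay uncut if that's better.
P[2] = 1*max(1,0) = 1*1 = 1
P[3] = max(1*2, 2*1) = 2
P[4] = max(1*3, 2*2, 3*1) = 4
P[5] = max(1*4, 2*3, 3*2, 4*1) = 6
P[6] = max(1*6, 2*4, 3*3, 4*2, 5*1) = 9
P[7] = max(1*9, 2*6, 3*4, 4*3, 5*2, 6*1) = 12
P[8] = max(1*12, 2*9, 3*6, …, 6*2, 7*1) = 18
P[9] = max(1*18, 2*12, 3*9, …, 7*2, 8*1) = 27
P[10] = max(1*27, 2*18, 3*12, …, 8*2, 9*1) = 36
P[11] = max(1*36, 2*27, 3*18, …, 9*2, 10*1) = 54
P[12] = max(1*54, 2*36, 3*27, …, 10*2, 11*1) = 81
P[13] = max(1*81, 2*54, 3*36, …, 11*2, 12*1) = 108
P[14] = max(1*108, 2*81, 3*54, …, 12*2, 13*1) = 162
One optimal split: 3 + 3 + 3 + 3 + 2; product 3*3*3*3*2 = 162.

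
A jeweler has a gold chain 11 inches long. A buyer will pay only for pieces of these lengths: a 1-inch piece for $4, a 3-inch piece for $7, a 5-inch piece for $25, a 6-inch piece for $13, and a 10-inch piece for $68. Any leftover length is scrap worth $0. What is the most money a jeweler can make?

72

Consider every possible first cut. r[k] is the best of p[i]+r[k−i] over all sellable i≤k.
r[1] = 4
r[2] = 8  (first piece 1, then r[1]=4)
r[3] = max(4+8, 7+0) = 12
r[4] = max(4+12, 7+4) = 16
r[5] = max(4+16, 7+8, 25+0) = 25
r[6] = max(4+25, 7+12, 25+4, 13+0) = 29
r[7] = max(4+29, 7+16, 25+8, 13+4) = 33
r[8] = max(4+33, 7+25, 25+12, 13+8) = 37
r[9] = max(4+37, 7+29, 25+16, 13+12) = 41
r[10] = max(4+41, 7+33, 25+25, 13+16, 68+0) = 68
r[11] = max(4+68, 7+37, 25+29, 13+25, 68+4) = 72
One optimal cutting: 10 + 1 → $72.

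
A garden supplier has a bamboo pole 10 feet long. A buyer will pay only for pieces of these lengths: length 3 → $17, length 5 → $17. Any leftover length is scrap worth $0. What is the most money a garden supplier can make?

Build best[k] bottom-up: best[k] = max over allowed piece i of (p[i] + best[k−i]).
best[1] = 0
best[2] = 0
best[3] = 17
best[4] = 17
best[5] = 17
best[6] = 34  (first piece 3, then best[3]=17)
best[7] = 34
best[8] = 34
best[9] = 51  (first piece 3, then best[6]=34)
best[10] = 51
One optimal cutting: pieces 3 + 3 + 3 with 1 foot of scrap → $51.

51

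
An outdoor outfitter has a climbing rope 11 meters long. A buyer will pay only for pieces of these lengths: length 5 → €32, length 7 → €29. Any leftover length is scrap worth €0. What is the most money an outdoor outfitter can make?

64

Let r[k] be the best obtainable value from length k. For each k, try every first piece i and keep the best of price[i] + r[k−i].
r[1] = 0
r[2] = 0
r[3] = 0
r[4] = 0
r[5] = 32
r[6] = 32
r[7] = max(32+0, 29+0) = 32
r[8] = max(32+0, 29+0) = 32
r[9] = max(32+0, 29+0) = 32
r[10] = max(32+32, 29+0) = 64
r[11] = max(32+32, 29+0) = 64
One optimal cutting: pieces 5 + 5 with 1 meter of scrap → €64.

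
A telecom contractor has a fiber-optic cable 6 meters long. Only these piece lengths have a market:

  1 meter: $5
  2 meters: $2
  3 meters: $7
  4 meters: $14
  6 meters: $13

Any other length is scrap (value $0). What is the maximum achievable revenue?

30

Let r[k] be the best obtainable value from length k. For each k, try every first piece i and keep the best of price[i] + r[k−i].
r[1] = 5
r[2] = max(5+5, 2+0) = 10
r[3] = max(5+10, 2+5, 7+0) = 15
r[4] = max(5+15, 2+10, 7+5, 14+0) = 20
r[5] = max(5+20, 2+15, 7+10, 14+5) = 25
r[6] = max(5+25, 2+20, 7+15, 14+10, 13+0) = 30
One optimal cutting: 1 + 1 + 1 + 1 + 1 + 1 → $30.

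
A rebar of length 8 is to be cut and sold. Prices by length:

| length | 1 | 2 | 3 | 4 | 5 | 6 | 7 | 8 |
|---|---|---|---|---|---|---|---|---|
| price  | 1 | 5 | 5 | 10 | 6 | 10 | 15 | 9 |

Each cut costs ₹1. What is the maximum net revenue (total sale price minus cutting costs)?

Build net[k] bottom-up: net[k] = max over allowed piece i of (p[i] + net[k−i]) − 1 per cut.
net[1] = 1
net[2] = 5
net[3] = 5  (first piece 1, then net[2]=5)
net[4] = 10
net[5] = 10  (first piece 1, then net[4]=10)
net[6] = 14  (first piece 2, then net[4]=10)
net[7] = 15
net[8] = 19  (first piece 4, then net[4]=10)
One optimal plan: pieces 4 + 4 (1 cut) → ₹20 − ₹1 = ₹19.

19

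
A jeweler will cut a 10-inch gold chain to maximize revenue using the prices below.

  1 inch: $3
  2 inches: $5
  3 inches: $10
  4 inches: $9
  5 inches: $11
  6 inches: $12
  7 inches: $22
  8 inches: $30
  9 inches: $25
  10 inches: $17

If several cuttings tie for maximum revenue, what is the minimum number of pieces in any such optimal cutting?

3

Let r[k] be the best obtainable value from length k. For each k, try every first piece i and keep the best of price[i] + r[k−i].
r[1] = 3
r[2] = max(3+3, 5+0) = 6
r[3] = max(3+6, 5+3, 10+0) = 10
r[4] = max(3+10, 5+6, 10+3, 9+0) = 13
r[5] = max(3+13, 5+10, 10+6, 9+3, 11+0) = 16
r[6] = max(3+16, 5+13, 10+10, 9+6, 11+3, 12+0) = 20
r[7] = max(3+20, 5+16, 10+13, …, 12+3, 22+0) = 23
r[8] = max(3+23, 5+20, 10+16, …, 22+3, 30+0) = 30
r[9] = max(3+30, 5+23, 10+20, …, 30+3, 25+0) = 33
r[10] = max(3+33, 5+30, 10+23, …, 25+3, 17+0) = 36
Maximum revenue is $36.
Now minimize piece count subject to staying optimal: for each k, pieces[k] = 1 + min over i with p[i]+r[k−i]=r[k] of pieces[k−i].
pieces[7] = 3
pieces[8] = 1
pieces[9] = 2
pieces[10] = 3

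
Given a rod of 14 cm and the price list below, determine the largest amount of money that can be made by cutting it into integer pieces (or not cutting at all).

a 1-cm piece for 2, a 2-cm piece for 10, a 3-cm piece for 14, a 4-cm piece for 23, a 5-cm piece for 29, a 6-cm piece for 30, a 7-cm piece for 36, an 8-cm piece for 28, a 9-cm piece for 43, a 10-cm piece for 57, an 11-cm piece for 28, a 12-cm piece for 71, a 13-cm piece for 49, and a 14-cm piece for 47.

Consider every possible first cut. best[k] is the best of p[i]+best[k−i] over all sellable i≤k.
best[1] = 2
best[2] = 10
best[3] = 14
best[4] = 23
best[5] = 29
best[6] = 33  (first piece 2, then best[4]=23)
best[7] = 39  (first piece 2, then best[5]=29)
best[8] = 46  (first piece 4, then best[4]=23)
best[9] = 52  (first piece 4, then best[5]=29)
best[10] = 58  (first piece 5, then best[5]=29)
best[11] = 62  (first piece 2, then best[9]=52)
best[12] = 71
best[13] = 75  (first piece 4, then best[9]=52)
best[14] = 81  (first piece 2, then best[12]=71)
One optimal cutting: 12 + 2 → 71 + 10 = 81.

81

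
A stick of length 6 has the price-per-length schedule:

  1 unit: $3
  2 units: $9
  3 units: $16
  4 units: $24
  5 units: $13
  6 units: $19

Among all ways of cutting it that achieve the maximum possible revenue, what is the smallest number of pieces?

2

Let r[k] be the best obtainable value from length k. For each k, try every first piece i and keep the best of price[i] + r[k−i].
r[1] = 3
r[2] = max(3+3, 9+0) = 9
r[3] = max(3+9, 9+3, 16+0) = 16
r[4] = max(3+16, 9+9, 16+3, 24+0) = 24
r[5] = max(3+24, 9+16, 16+9, 24+3, 13+0) = 27
r[6] = max(3+27, 9+24, 16+16, 24+9, 13+3, 19+0) = 33
Maximum revenue is $33.
Now minimize piece count subject to staying optimal: for each k, pieces[k] = 1 + min over i with p[i]+r[k−i]=r[k] of pieces[k−i].
pieces[3] = 1
pieces[4] = 1
pieces[5] = 2
pieces[6] = 2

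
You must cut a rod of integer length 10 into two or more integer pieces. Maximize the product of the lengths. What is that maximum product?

Fill m[k] for k=2..10: at each k try every first piece i and multiply by the better of (k−i) uncut or m[k−i].
m[2] = 1×max(1,0) = 1×1 = 1
m[3] = 1×max(2,1) = 1×2 = 2
m[4] = 2×max(2,1) = 2×2 = 4
m[5] = 2×max(3,2) = 2×3 = 6
m[6] = 3×max(3,2) = 3×3 = 9
m[7] = 2×max(5,6) = 2×6 = 12
m[8] = 2×max(6,9) = 2×9 = 18
m[9] = 3×max(6,9) = 3×9 = 27
m[10] = 2×max(8,18) = 2×18 = 36
One optimal split: 3 + 3 + 2 + 2; product 3×3×2×2 = 36.

36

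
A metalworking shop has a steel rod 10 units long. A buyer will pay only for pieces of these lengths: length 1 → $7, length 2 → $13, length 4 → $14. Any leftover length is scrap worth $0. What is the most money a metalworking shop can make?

70

Let f[k] be the best obtainable value from length k. For each k, try every first piece i and keep the best of price[i] + f[k−i].
f[1] = 7
f[2] = max(7+7, 13+0) = 14
f[3] = max(7+14, 13+7) = 21
f[4] = max(7+21, 13+14, 14+0) = 28
f[5] = max(7+28, 13+21, 14+7) = 35
f[6] = max(7+35, 13+28, 14+14) = 42
f[7] = max(7+42, 13+35, 14+21) = 49
f[8] = max(7+49, 13+42, 14+28) = 56
f[9] = max(7+56, 13+49, 14+35) = 63
f[10] = max(7+63, 13+56, 14+42) = 70
One optimal cutting: 1 + 1 + 1 + 1 + 1 + 1 + 1 + 1 + 1 + 1 → $70.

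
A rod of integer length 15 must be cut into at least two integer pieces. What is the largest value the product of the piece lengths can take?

243

Let prod[k] be the best product for length k (with at least one cut). For each first piece i, the rest contributes max(k−i, prod[k−i]).
Small cases: prod[2]=1, prod[3]=2, prod[4]=4, prod[5]=6, prod[6]=9, prod[7]=12, prod[8]=18, prod[9]=27, prod[10]=36.
prod[11] = 2×max(9,27) = 2×27 = 54
prod[12] = 3×max(9,27) = 3×27 = 81
prod[13] = 2×max(11,54) = 2×54 = 108
prod[14] = 2×max(12,81) = 2×81 = 162
prod[15] = 3×max(12,81) = 3×81 = 243
One optimal split: 3 + 3 + 3 + 3 + 3; product 3×3×3×3×3 = 243.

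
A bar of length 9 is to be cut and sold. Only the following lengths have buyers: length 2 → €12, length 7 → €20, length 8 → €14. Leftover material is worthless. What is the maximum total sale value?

48

Build r[k] bottom-up: r[k] = max over allowed piece i of (p[i] + r[k−i]).
r[1] = 0
r[2] = 12
r[3] = 12
r[4] = 24  (first piece 2, then r[2]=12)
r[5] = 24
r[6] = 36  (first piece 2, then r[4]=24)
r[7] = max(12+24, 20+0) = 36
r[8] = max(12+36, 20+0, 14+0) = 48
r[9] = max(12+36, 20+12, 14+0) = 48
One optimal cutting: pieces 2 + 2 + 2 + 2 with 1 cm of scrap → €48.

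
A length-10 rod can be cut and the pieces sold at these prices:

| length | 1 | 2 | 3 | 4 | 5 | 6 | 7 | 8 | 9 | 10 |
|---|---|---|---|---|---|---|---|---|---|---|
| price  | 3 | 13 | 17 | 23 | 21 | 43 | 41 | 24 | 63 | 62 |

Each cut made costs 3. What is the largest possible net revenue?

63

Consider every possible first cut. net[k] is the best of p[i]+net[k−i] over all sellable i≤k, charging 3 whenever i<k.
net[1] = 3
net[2] = max(3+3-3, 13+0) = 13
net[3] = max(3+13-3, 13+3-3, 17+0) = 17
net[4] = max(3+17-3, 13+13-3, 17+3-3, 23+0) = 23
net[5] = max(3+23-3, 13+17-3, 17+13-3, 23+3-3, 21+0) = 27
net[6] = max(3+27-3, 13+23-3, 17+17-3, 23+13-3, 21+3-3, 43+0) = 43
net[7] = max(3+43-3, 13+27-3, 17+23-3, …, 43+3-3, 41+0) = 43
net[8] = max(3+43-3, 13+43-3, 17+27-3, …, 41+3-3, 24+0) = 53
net[9] = max(3+53-3, 13+43-3, 17+43-3, …, 24+3-3, 63+0) = 63
net[10] = max(3+63-3, 13+53-3, 17+43-3, …, 63+3-3, 62+0) = 63
One optimal plan: pieces 9 + 1 (1 cut) → 66 − 3 = 63.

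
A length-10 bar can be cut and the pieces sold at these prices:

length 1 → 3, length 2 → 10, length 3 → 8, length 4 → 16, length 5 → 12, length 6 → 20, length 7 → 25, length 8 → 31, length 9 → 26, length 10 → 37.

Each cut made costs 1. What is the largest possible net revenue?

46

Let net[k] be the best obtainable value from length k. For each k, try every first piece i and keep the best of price[i] + net[k−i] minus the 1 cut fee when i<k.
net[1] = 3
net[2] = max(3+3-1, 10+0) = 10
net[3] = max(3+10-1, 10+3-1, 8+0) = 12
net[4] = max(3+12-1, 10+10-1, 8+3-1, 16+0) = 19
net[5] = max(3+19-1, 10+12-1, 8+10-1, 16+3-1, 12+0) = 21
net[6] = max(3+21-1, 10+19-1, 8+12-1, 16+10-1, 12+3-1, 20+0) = 28
net[7] = max(3+28-1, 10+21-1, 8+19-1, …, 20+3-1, 25+0) = 30
net[8] = max(3+30-1, 10+28-1, 8+21-1, …, 25+3-1, 31+0) = 37
net[9] = max(3+37-1, 10+30-1, 8+28-1, …, 31+3-1, 26+0) = 39
net[10] = max(3+39-1, 10+37-1, 8+30-1, …, 26+3-1, 37+0) = 46
One optimal plan: pieces 2 + 2 + 2 + 2 + 2 (4 cuts) → 50 − 4 = 46.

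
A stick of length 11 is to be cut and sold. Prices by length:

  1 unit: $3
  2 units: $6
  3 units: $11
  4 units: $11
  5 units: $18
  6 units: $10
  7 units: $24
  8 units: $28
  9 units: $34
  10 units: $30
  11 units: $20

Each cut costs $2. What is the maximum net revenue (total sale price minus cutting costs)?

Build r[k] bottom-up: r[k] = max over allowed piece i of (p[i] + r[k−i]) − 2 per cut.
r[1] = 3
r[2] = max(3+3-2, 6+0) = 6
r[3] = max(3+6-2, 6+3-2, 11+0) = 11
r[4] = max(3+11-2, 6+6-2, 11+3-2, 11+0) = 12
r[5] = max(3+12-2, 6+11-2, 11+6-2, 11+3-2, 18+0) = 18
r[6] = max(3+18-2, 6+12-2, 11+11-2, 11+6-2, 18+3-2, 10+0) = 20
r[7] = max(3+20-2, 6+18-2, 11+12-2, …, 10+3-2, 24+0) = 24
r[8] = max(3+24-2, 6+20-2, 11+18-2, …, 24+3-2, 28+0) = 28
r[9] = max(3+28-2, 6+24-2, 11+20-2, …, 28+3-2, 34+0) = 34
r[10] = max(3+34-2, 6+28-2, 11+24-2, …, 34+3-2, 30+0) = 35
r[11] = max(3+35-2, 6+34-2, 11+28-2, …, 30+3-2, 20+0) = 38
One optimal plan: pieces 9 + 2 (1 cut) → $40 − $2 = $38.

38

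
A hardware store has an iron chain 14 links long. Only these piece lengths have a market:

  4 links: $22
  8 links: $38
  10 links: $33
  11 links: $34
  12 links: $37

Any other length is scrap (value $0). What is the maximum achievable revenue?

66

Consider every possible first cut. f[k] is the best of p[i]+f[k−i] over all sellable i≤k.
f[1] = 0
f[2] = 0
f[3] = 0
f[4] = 22
f[5] = 22
f[6] = 22
f[7] = 22
f[8] = max(22+22, 38+0) = 44
f[9] = max(22+22, 38+0) = 44
f[10] = max(22+22, 38+0, 33+0) = 44
f[11] = max(22+22, 38+0, 33+0, 34+0) = 44
f[12] = max(22+44, 38+22, 33+0, 34+0, 37+0) = 66
f[13] = max(22+44, 38+22, 33+0, 34+0, 37+0) = 66
f[14] = max(22+44, 38+22, 33+22, 34+0, 37+0) = 66
One optimal cutting: pieces 4 + 4 + 4 with 2 links of scrap → $66.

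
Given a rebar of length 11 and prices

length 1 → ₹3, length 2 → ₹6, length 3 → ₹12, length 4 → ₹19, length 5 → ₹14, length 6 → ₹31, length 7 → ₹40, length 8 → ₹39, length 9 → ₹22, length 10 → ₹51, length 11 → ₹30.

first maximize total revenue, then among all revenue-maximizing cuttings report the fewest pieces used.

Consider every possible first cut. r[k] is the best of p[i]+r[k−i] over all sellable i≤k.
r[1] = 3
r[2] = 6  (first piece 1, then r[1]=3)
r[3] = 12
r[4] = 19
r[5] = 22  (first piece 1, then r[4]=19)
r[6] = 31
r[7] = 40
r[8] = 43  (first piece 1, then r[7]=40)
r[9] = 46  (first piece 1, then r[8]=43)
r[10] = 52  (first piece 3, then r[7]=40)
r[11] = 59  (first piece 4, then r[7]=40)
Maximum revenue is ₹59.
Now minimize piece count subject to staying optimal: for each k, pieces[k] = 1 + min over i with p[i]+r[k−i]=r[k] of pieces[k−i].
pieces[8] = 2
pieces[9] = 2
pieces[10] = 2
pieces[11] = 2

2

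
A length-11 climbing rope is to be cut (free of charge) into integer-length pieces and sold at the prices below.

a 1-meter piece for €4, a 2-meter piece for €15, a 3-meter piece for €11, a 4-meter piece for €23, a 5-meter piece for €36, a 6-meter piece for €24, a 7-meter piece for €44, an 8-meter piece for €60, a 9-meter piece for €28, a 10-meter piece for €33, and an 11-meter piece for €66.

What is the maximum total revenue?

Build R[k] bottom-up: R[k] = max over allowed piece i of (p[i] + R[k−i]).
R[1] = 4
R[2] = max(4+4, 15+0) = 15
R[3] = max(4+15, 15+4, 11+0) = 19
R[4] = max(4+19, 15+15, 11+4, 23+0) = 30
R[5] = max(4+30, 15+19, 11+15, 23+4, 36+0) = 36
R[6] = max(4+36, 15+30, 11+19, 23+15, 36+4, 24+0) = 45
R[7] = max(4+45, 15+36, 11+30, …, 24+4, 44+0) = 51
R[8] = max(4+51, 15+45, 11+36, …, 44+4, 60+0) = 60
R[9] = max(4+60, 15+51, 11+45, …, 60+4, 28+0) = 66
R[10] = max(4+66, 15+60, 11+51, …, 28+4, 33+0) = 75
R[11] = max(4+75, 15+66, 11+60, …, 33+4, 66+0) = 81
One optimal cutting: 5 + 2 + 2 + 2 → €36 + €15 + €15 + €15 = €81.

81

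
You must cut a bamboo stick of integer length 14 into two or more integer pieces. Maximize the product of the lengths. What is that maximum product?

Define P[k] = max over 1≤i<k of i · max(k−i, P[k−i]); the inner max lets the remainder stay uncut if that's better.
P[2] = 1×max(1,0) = 1×1 = 1
P[3] = 1×max(2,1) = 1×2 = 2
P[4] = 2×max(2,1) = 2×2 = 4
P[5] = 2×max(3,2) = 2×3 = 6
P[6] = 3×max(3,2) = 3×3 = 9
P[7] = 2×max(5,6) = 2×6 = 12
P[8] = 2×max(6,9) = 2×9 = 18
P[9] = 3×max(6,9) = 3×9 = 27
P[10] = 2×max(8,18) = 2×18 = 36
P[11] = 2×max(9,27) = 2×27 = 54
P[12] = 3×max(9,27) = 3×27 = 81
P[13] = 2×max(11,54) = 2×54 = 108
P[14] = 2×max(12,81) = 2×81 = 162
One optimal split: 3 + 3 + 3 + 3 + 2; product 3×3×3×3×2 = 162.

162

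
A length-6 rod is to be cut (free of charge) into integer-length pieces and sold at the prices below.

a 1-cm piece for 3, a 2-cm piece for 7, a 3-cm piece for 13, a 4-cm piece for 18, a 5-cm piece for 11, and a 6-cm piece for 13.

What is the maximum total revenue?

Let best[k] be the best obtainable value from length k. For each k, try every first piece i and keep the best of price[i] + best[k−i].
best[1] = 3
best[2] = 7
best[3] = 13
best[4] = 18
best[5] = 21  (first piece 1, then best[4]=18)
best[6] = 26  (first piece 3, then best[3]=13)
One optimal cutting: 3 + 3 → 13 + 13 = 26.

26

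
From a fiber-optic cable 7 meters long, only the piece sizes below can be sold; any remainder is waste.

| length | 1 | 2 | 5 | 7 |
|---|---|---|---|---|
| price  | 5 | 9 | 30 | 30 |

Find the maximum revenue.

40

Consider every possible first cut. best[k] is the best of p[i]+best[k−i] over all sellable i≤k.
best[1] = 5
best[2] = 10  (first piece 1, then best[1]=5)
best[3] = 15  (first piece 1, then best[2]=10)
best[4] = 20  (first piece 1, then best[3]=15)
best[5] = 30
best[6] = 35  (first piece 1, then best[5]=30)
best[7] = 40  (first piece 1, then best[6]=35)
One optimal cutting: 5 + 1 + 1 → $40.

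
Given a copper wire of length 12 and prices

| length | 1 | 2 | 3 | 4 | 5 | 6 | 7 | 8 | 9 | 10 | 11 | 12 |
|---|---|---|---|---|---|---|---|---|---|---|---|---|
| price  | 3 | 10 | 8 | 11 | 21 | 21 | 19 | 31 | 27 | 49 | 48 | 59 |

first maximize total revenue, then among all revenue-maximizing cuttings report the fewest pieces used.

6

Consider every possible first cut. r[k] is the best of p[i]+r[k−i] over all sellable i≤k.
r[1] = 3
r[2] = 10
r[3] = 13  (first piece 1, then r[2]=10)
r[4] = 20  (first piece 2, then r[2]=10)
r[5] = 23  (first piece 1, then r[4]=20)
r[6] = 30  (first piece 2, then r[4]=20)
r[7] = 33  (first piece 1, then r[6]=30)
r[8] = 40  (first piece 2, then r[6]=30)
r[9] = 43  (first piece 1, then r[8]=40)
r[10] = 50  (first piece 2, then r[8]=40)
r[11] = 53  (first piece 1, then r[10]=50)
r[12] = 60  (first piece 2, then r[10]=50)
Maximum revenue is €60.
Now minimize piece count subject to staying optimal: for each k, pieces[k] = 1 + min over i with p[i]+r[k−i]=r[k] of pieces[k−i].
pieces[9] = 5
pieces[10] = 5
pieces[11] = 6
pieces[12] = 6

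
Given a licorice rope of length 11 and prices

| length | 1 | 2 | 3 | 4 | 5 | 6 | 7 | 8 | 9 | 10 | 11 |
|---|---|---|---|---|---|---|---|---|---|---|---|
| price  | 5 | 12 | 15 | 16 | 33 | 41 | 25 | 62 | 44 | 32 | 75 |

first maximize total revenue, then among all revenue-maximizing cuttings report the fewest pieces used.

3

Build r[k] bottom-up: r[k] = max over allowed piece i of (p[i] + r[k−i]).
r[1] = 5
r[2] = max(5+5, 12+0) = 12
r[3] = max(5+12, 12+5, 15+0) = 17
r[4] = max(5+17, 12+12, 15+5, 16+0) = 24
r[5] = max(5+24, 12+17, 15+12, 16+5, 33+0) = 33
r[6] = max(5+33, 12+24, 15+17, 16+12, 33+5, 41+0) = 41
r[7] = max(5+41, 12+33, 15+24, …, 41+5, 25+0) = 46
r[8] = max(5+46, 12+41, 15+33, …, 25+5, 62+0) = 62
r[9] = max(5+62, 12+46, 15+41, …, 62+5, 44+0) = 67
r[10] = max(5+67, 12+62, 15+46, …, 44+5, 32+0) = 74
r[11] = max(5+74, 12+67, 15+62, …, 32+5, 75+0) = 79
Maximum revenue is ¢79.
Now minimize piece count subject to staying optimal: for each k, pieces[k] = 1 + min over i with p[i]+r[k−i]=r[k] of pieces[k−i].
pieces[8] = 1
pieces[9] = 2
pieces[10] = 2
pieces[11] = 3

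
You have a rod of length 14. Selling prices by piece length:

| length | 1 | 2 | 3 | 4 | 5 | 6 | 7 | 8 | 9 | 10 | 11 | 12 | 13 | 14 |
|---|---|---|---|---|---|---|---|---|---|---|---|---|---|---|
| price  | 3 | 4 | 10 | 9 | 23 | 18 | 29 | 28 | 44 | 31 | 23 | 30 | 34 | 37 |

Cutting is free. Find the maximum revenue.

67

Consider every possible first cut. R[k] is the best of p[i]+R[k−i] over all sellable i≤k.
R[1] = 3
R[2] = 6  (first piece 1, then R[1]=3)
R[3] = 10
R[4] = 13  (first piece 1, then R[3]=10)
R[5] = 23
R[6] = 26  (first piece 1, then R[5]=23)
R[7] = 29  (first piece 1, then R[6]=26)
R[8] = 33  (first piece 3, then R[5]=23)
R[9] = 44
R[10] = 47  (first piece 1, then R[9]=44)
R[11] = 50  (first piece 1, then R[10]=47)
R[12] = 54  (first piece 3, then R[9]=44)
R[13] = 57  (first piece 1, then R[12]=54)
R[14] = 67  (first piece 5, then R[9]=44)
One optimal cutting: 9 + 5 → €44 + €23 = €67.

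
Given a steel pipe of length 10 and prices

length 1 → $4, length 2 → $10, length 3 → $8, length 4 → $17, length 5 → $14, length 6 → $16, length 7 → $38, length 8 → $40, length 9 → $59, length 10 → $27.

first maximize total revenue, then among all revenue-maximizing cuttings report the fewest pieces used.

Consider every possible first cut. r[k] is the best of p[i]+r[k−i] over all sellable i≤k.
r[1] = 4
r[2] = max(4+4, 10+0) = 10
r[3] = max(4+10, 10+4, 8+0) = 14
r[4] = max(4+14, 10+10, 8+4, 17+0) = 20
r[5] = max(4+20, 10+14, 8+10, 17+4, 14+0) = 24
r[6] = max(4+24, 10+20, 8+14, 17+10, 14+4, 16+0) = 30
r[7] = max(4+30, 10+24, 8+20, …, 16+4, 38+0) = 38
r[8] = max(4+38, 10+30, 8+24, …, 38+4, 40+0) = 42
r[9] = max(4+42, 10+38, 8+30, …, 40+4, 59+0) = 59
r[10] = max(4+59, 10+42, 8+38, …, 59+4, 27+0) = 63
Maximum revenue is $63.
Now minimize piece count subject to staying optimal: for each k, pieces[k] = 1 + min over i with p[i]+r[k−i]=r[k] of pieces[k−i].
pieces[7] = 1
pieces[8] = 2
pieces[9] = 1
pieces[10] = 2

2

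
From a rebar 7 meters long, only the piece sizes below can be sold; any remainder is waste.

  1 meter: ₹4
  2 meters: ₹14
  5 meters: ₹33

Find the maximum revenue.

47

Consider every possible first cut. best[k] is the best of p[i]+best[k−i] over all sellable i≤k.
best[1] = 4
best[2] = max(4+4, 14+0) = 14
best[3] = max(4+14, 14+4) = 18
best[4] = max(4+18, 14+14) = 28
best[5] = max(4+28, 14+18, 33+0) = 33
best[6] = max(4+33, 14+28, 33+4) = 42
best[7] = max(4+42, 14+33, 33+14) = 47
One optimal cutting: 5 + 2 → ₹47.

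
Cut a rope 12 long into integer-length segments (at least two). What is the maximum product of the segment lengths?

81

Define g[k] = max over 1≤i<k of i · max(k−i, g[k−i]); the inner max lets the remainder stay uncut if that's better.
Small cases: g[2]=1, g[3]=2, g[4]=4, g[5]=6, g[6]=9, g[7]=12.
g[8] = max(1·12, 2·9, 3·6, …, 6·2, 7·1) = 18
g[9] = max(1·18, 2·12, 3·9, …, 7·2, 8·1) = 27
g[10] = max(1·27, 2·18, 3·12, …, 8·2, 9·1) = 36
g[11] = max(1·36, 2·27, 3·18, …, 9·2, 10·1) = 54
g[12] = max(1·54, 2·36, 3·27, …, 10·2, 11·1) = 81
One optimal split: 3 + 3 + 3 + 3; product 3·3·3·3 = 81.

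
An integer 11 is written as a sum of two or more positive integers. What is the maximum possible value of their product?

Let g[k] be the best product for length k (with at least one cut). For each first piece i, the rest contributes max(k−i, g[k−i]).
g[2] = 1×max(1,0) = 1×1 = 1
g[3] = 1×max(2,1) = 1×2 = 2
g[4] = 2×max(2,1) = 2×2 = 4
g[5] = 2×max(3,2) = 2×3 = 6
g[6] = 3×max(3,2) = 3×3 = 9
g[7] = 2×max(5,6) = 2×6 = 12
g[8] = 2×max(6,9) = 2×9 = 18
g[9] = 3×max(6,9) = 3×9 = 27
g[10] = 2×max(8,18) = 2×18 = 36
g[11] = 2×max(9,27) = 2×27 = 54
One optimal split: 3 + 3 + 3 + 2; product 3×3×3×2 = 54.

54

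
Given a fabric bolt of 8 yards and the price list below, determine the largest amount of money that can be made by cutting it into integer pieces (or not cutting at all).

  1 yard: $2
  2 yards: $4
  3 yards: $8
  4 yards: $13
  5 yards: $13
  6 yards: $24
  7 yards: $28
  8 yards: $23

Build r[k] bottom-up: r[k] = max over allowed piece i of (p[i] + r[k−i]).
r[1] = 2
r[2] = 4  (first piece 1, then r[1]=2)
r[3] = 8
r[4] = 13
r[5] = 15  (first piece 1, then r[4]=13)
r[6] = 24
r[7] = 28
r[8] = 30  (first piece 1, then r[7]=28)
One optimal cutting: 7 + 1 → $28 + $2 = $30.

30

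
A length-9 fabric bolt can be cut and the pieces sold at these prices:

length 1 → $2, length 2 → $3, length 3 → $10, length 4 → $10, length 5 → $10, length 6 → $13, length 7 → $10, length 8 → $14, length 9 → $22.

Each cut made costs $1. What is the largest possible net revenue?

Build net[k] bottom-up: net[k] = max over allowed piece i of (p[i] + net[k−i]) − 1 per cut.
net[1] = 2
net[2] = max(2+2-1, 3+0) = 3
net[3] = max(2+3-1, 3+2-1, 10+0) = 10
net[4] = max(2+10-1, 3+3-1, 10+2-1, 10+0) = 11
net[5] = max(2+11-1, 3+10-1, 10+3-1, 10+2-1, 10+0) = 12
net[6] = max(2+12-1, 3+11-1, 10+10-1, 10+3-1, 10+2-1, 13+0) = 19
net[7] = max(2+19-1, 3+12-1, 10+11-1, …, 13+2-1, 10+0) = 20
net[8] = max(2+20-1, 3+19-1, 10+12-1, …, 10+2-1, 14+0) = 21
net[9] = max(2+21-1, 3+20-1, 10+19-1, …, 14+2-1, 22+0) = 28
One optimal plan: pieces 3 + 3 + 3 (2 cuts) → $30 − $2 = $28.

28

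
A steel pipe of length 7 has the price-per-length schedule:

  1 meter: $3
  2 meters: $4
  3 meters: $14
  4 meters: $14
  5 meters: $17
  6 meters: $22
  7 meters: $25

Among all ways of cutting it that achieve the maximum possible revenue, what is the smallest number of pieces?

Let r[k] be the best obtainable value from length k. For each k, try every first piece i and keep the best of price[i] + r[k−i].
r[1] = 3
r[2] = max(3+3, 4+0) = 6
r[3] = max(3+6, 4+3, 14+0) = 14
r[4] = max(3+14, 4+6, 14+3, 14+0) = 17
r[5] = max(3+17, 4+14, 14+6, 14+3, 17+0) = 20
r[6] = max(3+20, 4+17, 14+14, 14+6, 17+3, 22+0) = 28
r[7] = max(3+28, 4+20, 14+17, …, 22+3, 25+0) = 31
Maximum revenue is $31.
Now minimize piece count subject to staying optimal: for each k, pieces[k] = 1 + min over i with p[i]+r[k−i]=r[k] of pieces[k−i].
pieces[4] = 2
pieces[5] = 3
pieces[6] = 2
pieces[7] = 3

3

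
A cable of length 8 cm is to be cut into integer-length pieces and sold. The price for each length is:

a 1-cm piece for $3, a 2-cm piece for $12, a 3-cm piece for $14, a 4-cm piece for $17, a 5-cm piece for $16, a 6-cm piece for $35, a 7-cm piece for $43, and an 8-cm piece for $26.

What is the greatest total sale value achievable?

Build r[k] bottom-up: r[k] = max over allowed piece i of (p[i] + r[k−i]).
r[1] = 3
r[2] = max(3+3, 12+0) = 12
r[3] = max(3+12, 12+3, 14+0) = 15
r[4] = max(3+15, 12+12, 14+3, 17+0) = 24
r[5] = max(3+24, 12+15, 14+12, 17+3, 16+0) = 27
r[6] = max(3+27, 12+24, 14+15, 17+12, 16+3, 35+0) = 36
r[7] = max(3+36, 12+27, 14+24, …, 35+3, 43+0) = 43
r[8] = max(3+43, 12+36, 14+27, …, 43+3, 26+0) = 48
One optimal cutting: 2 + 2 + 2 + 2 → $12 + $12 + $12 + $12 = $48.

48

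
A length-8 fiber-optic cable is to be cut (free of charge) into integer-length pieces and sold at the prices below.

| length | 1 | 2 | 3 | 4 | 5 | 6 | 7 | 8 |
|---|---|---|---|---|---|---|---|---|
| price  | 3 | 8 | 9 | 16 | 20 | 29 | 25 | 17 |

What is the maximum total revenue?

37

Consider every possible first cut. best[k] is the best of p[i]+best[k−i] over all sellable i≤k.
best[1] = 3
best[2] = max(3+3, 8+0) = 8
best[3] = max(3+8, 8+3, 9+0) = 11
best[4] = max(3+11, 8+8, 9+3, 16+0) = 16
best[5] = max(3+16, 8+11, 9+8, 16+3, 20+0) = 20
best[6] = max(3+20, 8+16, 9+11, 16+8, 20+3, 29+0) = 29
best[7] = max(3+29, 8+20, 9+16, …, 29+3, 25+0) = 32
best[8] = max(3+32, 8+29, 9+20, …, 25+3, 17+0) = 37
One optimal cutting: 6 + 2 → $29 + $8 = $37.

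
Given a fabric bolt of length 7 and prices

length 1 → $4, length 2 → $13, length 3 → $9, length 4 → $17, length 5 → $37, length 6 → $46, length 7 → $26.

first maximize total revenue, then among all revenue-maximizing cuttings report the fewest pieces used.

2

Consider every possible first cut. r[k] is the best of p[i]+r[k−i] over all sellable i≤k.
r[1] = 4
r[2] = max(4+4, 13+0) = 13
r[3] = max(4+13, 13+4, 9+0) = 17
r[4] = max(4+17, 13+13, 9+4, 17+0) = 26
r[5] = max(4+26, 13+17, 9+13, 17+4, 37+0) = 37
r[6] = max(4+37, 13+26, 9+17, 17+13, 37+4, 46+0) = 46
r[7] = max(4+46, 13+37, 9+26, …, 46+4, 26+0) = 50
Maximum revenue is $50.
Now minimize piece count subject to staying optimal: for each k, pieces[k] = 1 + min over i with p[i]+r[k−i]=r[k] of pieces[k−i].
pieces[4] = 2
pieces[5] = 1
pieces[6] = 1
pieces[7] = 2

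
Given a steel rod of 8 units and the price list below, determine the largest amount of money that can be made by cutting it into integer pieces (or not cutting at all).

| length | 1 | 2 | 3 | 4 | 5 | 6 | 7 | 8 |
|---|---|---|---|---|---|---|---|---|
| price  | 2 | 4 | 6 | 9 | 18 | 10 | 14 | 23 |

Let r[k] be the best obtainable value from length k. For each k, try every first piece i and keep the best of price[i] + r[k−i].
r[1] = 2
r[2] = max(2+2, 4+0) = 4
r[3] = max(2+4, 4+2, 6+0) = 6
r[4] = max(2+6, 4+4, 6+2, 9+0) = 9
r[5] = max(2+9, 4+6, 6+4, 9+2, 18+0) = 18
r[6] = max(2+18, 4+9, 6+6, 9+4, 18+2, 10+0) = 20
r[7] = max(2+20, 4+18, 6+9, …, 10+2, 14+0) = 22
r[8] = max(2+22, 4+20, 6+18, …, 14+2, 23+0) = 24
One optimal cutting: 5 + 1 + 1 + 1 → $18 + $2 + $2 + $2 = $24.

24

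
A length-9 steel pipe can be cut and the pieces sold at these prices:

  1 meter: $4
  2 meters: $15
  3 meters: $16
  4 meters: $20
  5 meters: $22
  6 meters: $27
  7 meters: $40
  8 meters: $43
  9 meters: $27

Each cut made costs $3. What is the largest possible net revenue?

Consider every possible first cut. net[k] is the best of p[i]+net[k−i] over all sellable i≤k, charging 3 whenever i<k.
net[1] = 4
net[2] = 15
net[3] = 16  (first piece 1, then net[2]=15)
net[4] = 27  (first piece 2, then net[2]=15)
net[5] = 28  (first piece 1, then net[4]=27)
net[6] = 39  (first piece 2, then net[4]=27)
net[7] = 40  (first piece 1, then net[6]=39)
net[8] = 51  (first piece 2, then net[6]=39)
net[9] = 52  (first piece 1, then net[8]=51)
One optimal plan: pieces 2 + 2 + 2 + 2 + 1 (4 cuts) → $64 − $12 = $52.

52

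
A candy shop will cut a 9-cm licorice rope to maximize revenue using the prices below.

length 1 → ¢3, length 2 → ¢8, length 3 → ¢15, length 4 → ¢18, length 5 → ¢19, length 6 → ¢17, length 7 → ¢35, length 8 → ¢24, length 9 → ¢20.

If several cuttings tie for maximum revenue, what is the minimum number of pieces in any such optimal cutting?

3

Build r[k] bottom-up: r[k] = max over allowed piece i of (p[i] + r[k−i]).
r[1] = 3
r[2] = max(3+3, 8+0) = 8
r[3] = max(3+8, 8+3, 15+0) = 15
r[4] = max(3+15, 8+8, 15+3, 18+0) = 18
r[5] = max(3+18, 8+15, 15+8, 18+3, 19+0) = 23
r[6] = max(3+23, 8+18, 15+15, 18+8, 19+3, 17+0) = 30
r[7] = max(3+30, 8+23, 15+18, …, 17+3, 35+0) = 35
r[8] = max(3+35, 8+30, 15+23, …, 35+3, 24+0) = 38
r[9] = max(3+38, 8+35, 15+30, …, 24+3, 20+0) = 45
Maximum revenue is ¢45.
Now minimize piece count subject to staying optimal: for each k, pieces[k] = 1 + min over i with p[i]+r[k−i]=r[k] of pieces[k−i].
pieces[6] = 2
pieces[7] = 1
pieces[8] = 2
pieces[9] = 3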